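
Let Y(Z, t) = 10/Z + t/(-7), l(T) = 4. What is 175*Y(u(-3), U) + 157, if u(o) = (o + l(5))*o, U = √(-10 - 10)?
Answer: -1279/3 - 50*I*√5 ≈ -426.33 - 111.8*I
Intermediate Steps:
U = 2*I*√5 (U = √(-20) = 2*I*√5 ≈ 4.4721*I)
u(o) = o*(4 + o) (u(o) = (o + 4)*o = (4 + o)*o = o*(4 + o))
Y(Z, t) = 10/Z - t/7 (Y(Z, t) = 10/Z + t*(-⅐) = 10/Z - t/7)
175*Y(u(-3), U) + 157 = 175*(10/((-3*(4 - 3))) - 2*I*√5/7) + 157 = 175*(10/((-3*1)) - 2*I*√5/7) + 157 = 175*(10/(-3) - 2*I*√5/7) + 157 = 175*(10*(-⅓) - 2*I*√5/7) + 157 = 175*(-10/3 - 2*I*√5/7) + 157 = (-1750/3 - 50*I*√5) + 157 = -1279/3 - 50*I*√5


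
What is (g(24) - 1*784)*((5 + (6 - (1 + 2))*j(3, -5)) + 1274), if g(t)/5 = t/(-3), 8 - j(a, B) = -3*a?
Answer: -1095920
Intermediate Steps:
j(a, B) = 8 + 3*a (j(a, B) = 8 - (-3)*a = 8 + 3*a)
g(t) = -5*t/3 (g(t) = 5*(t/(-3)) = 5*(t*(-⅓)) = 5*(-t/3) = -5*t/3)
(g(24) - 1*784)*((5 + (6 - (1 + 2))*j(3, -5)) + 1274) = (-5/3*24 - 1*784)*((5 + (6 - (1 + 2))*(8 + 3*3)) + 1274) = (-40 - 784)*((5 + (6 - 1*3)*(8 + 9)) + 1274) = -824*((5 + (6 - 3)*17) + 1274) = -824*((5 + 3*17) + 1274) = -824*((5 + 51) + 1274) = -824*(56 + 1274) = -824*1330 = -1095920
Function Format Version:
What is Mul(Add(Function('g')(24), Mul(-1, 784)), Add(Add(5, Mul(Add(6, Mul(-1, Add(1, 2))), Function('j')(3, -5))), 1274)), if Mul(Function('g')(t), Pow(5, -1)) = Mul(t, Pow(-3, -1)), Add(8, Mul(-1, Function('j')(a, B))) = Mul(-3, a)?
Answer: -1095920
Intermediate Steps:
Function('j')(a, B) = Add(8, Mul(3, a)) (Function('j')(a, B) = Add(8, Mul(-1, Mul(-3, a))) = Add(8, Mul(3, a)))
Function('g')(t) = Mul(Rational(-5, 3), t) (Function('g')(t) = Mul(5, Mul(t, Pow(-3, -1))) = Mul(5, Mul(t, Rational(-1, 3))) = Mul(5, Mul(Rational(-1, 3), t)) = Mul(Rational(-5, 3), t))
Mul(Add(Function('g')(24), Mul(-1, 784)), Add(Add(5, Mul(Add(6, Mul(-1, Add(1, 2))), Function('j')(3, -5))), 1274)) = Mul(Add(Mul(Rational(-5, 3), 24), Mul(-1, 784)), Add(Add(5, Mul(Add(6, Mul(-1, Add(1, 2))), Add(8, Mul(3, 3)))), 1274)) = Mul(Add(-40, -784), Add(Add(5, Mul(Add(6, Mul(-1, 3)), Add(8, 9))), 1274)) = Mul(-824, Add(Add(5, Mul(Add(6, -3), 17)), 1274)) = Mul(-824, Add(Add(5, Mul(3, 17)), 1274)) = Mul(-824, Add(Add(5, 51), 1274)) = Mul(-824, Add(56, 1274)) = Mul(-824, 1330) = -1095920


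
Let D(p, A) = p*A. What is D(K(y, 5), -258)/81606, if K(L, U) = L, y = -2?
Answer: 86/13601 ≈ 0.0063231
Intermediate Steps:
D(p, A) = A*p
D(K(y, 5), -258)/81606 = -258*(-2)/81606 = 516*(1/81606) = 86/13601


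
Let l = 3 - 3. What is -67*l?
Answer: 0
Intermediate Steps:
l = 0
-67*l = -67*0 = 0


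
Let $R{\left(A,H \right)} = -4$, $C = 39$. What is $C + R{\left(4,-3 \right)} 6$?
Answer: $15$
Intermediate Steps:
$C + R{\left(4,-3 \right)} 6 = 39 - 24 = 15$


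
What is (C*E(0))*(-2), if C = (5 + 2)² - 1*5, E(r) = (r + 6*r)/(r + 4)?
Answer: 0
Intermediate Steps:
E(r) = 7*r/(4 + r) (E(r) = (7*r)/(4 + r) = 7*r/(4 + r))
C = 44 (C = 7² - 5 = 49 - 5 = 44)
(C*E(0))*(-2) = (44*(7*0/(4 + 0)))*(-2) = (44*(7*0/4))*(-2) = (44*(7*0*(¼)))*(-2) = (44*0)*(-2) = 0*(-2) = 0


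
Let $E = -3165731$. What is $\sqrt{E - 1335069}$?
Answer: $40 i \sqrt{2813} \approx 2121.5 i$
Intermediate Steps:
$\sqrt{E - 1335069} = \sqrt{-3165731 - 1335069} = \sqrt{-4500800} = 40 i \sqrt{2813}$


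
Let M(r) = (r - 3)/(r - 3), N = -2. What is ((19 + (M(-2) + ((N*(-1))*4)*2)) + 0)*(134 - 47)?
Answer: 3132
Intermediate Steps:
M(r) = 1 (M(r) = (-3 + r)/(-3 + r) = 1)
((19 + (M(-2) + ((N*(-1))*4)*2)) + 0)*(134 - 47) = ((19 + (1 + (-2*(-1)*4)*2)) + 0)*(134 - 47) = ((19 + (1 + (2*4)*2)) + 0)*87 = ((19 + (1 + 8*2)) + 0)*87 = ((19 + (1 + 16)) + 0)*87 = ((19 + 17) + 0)*87 = (36 + 0)*87 = 36*87 = 3132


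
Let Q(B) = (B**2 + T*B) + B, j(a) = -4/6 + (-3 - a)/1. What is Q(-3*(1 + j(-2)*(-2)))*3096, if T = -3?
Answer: 603720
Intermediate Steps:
j(a) = -11/3 - a (j(a) = -4*1/6 + (-3 - a)*1 = -2/3 + (-3 - a) = -11/3 - a)
Q(B) = B**2 - 2*B (Q(B) = (B**2 - 3*B) + B = B**2 - 2*B)
Q(-3*(1 + j(-2)*(-2)))*3096 = ((-3*(1 + (-11/3 - 1*(-2))*(-2)))*(-2 - 3*(1 + (-11/3 - 1*(-2))*(-2))))*3096 = ((-3*(1 + (-11/3 + 2)*(-2)))*(-2 - 3*(1 + (-11/3 + 2)*(-2))))*3096 = ((-3*(1 - 5/3*(-2)))*(-2 - 3*(1 - 5/3*(-2))))*3096 = ((-3*(1 + 10/3))*(-2 - 3*(1 + 10/3)))*3096 = ((-3*13/3)*(-2 - 3*13/3))*3096 = -13*(-2 - 13)*3096 = -13*(-15)*3096 = 195*3096 = 603720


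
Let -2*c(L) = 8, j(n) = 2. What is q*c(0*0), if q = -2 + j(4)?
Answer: 0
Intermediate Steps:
c(L) = -4 (c(L) = -½*8 = -4)
q = 0 (q = -2 + 2 = 0)
q*c(0*0) = 0*(-4) = 0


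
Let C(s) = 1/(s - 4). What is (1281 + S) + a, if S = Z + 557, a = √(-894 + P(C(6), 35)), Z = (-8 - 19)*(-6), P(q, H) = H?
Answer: 2000 + I*√859 ≈ 2000.0 + 29.309*I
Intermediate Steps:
C(s) = 1/(-4 + s)
Z = 162 (Z = -27*(-6) = 162)
a = I*√859 (a = √(-894 + 35) = √(-859) = I*√859 ≈ 29.309*I)
S = 719 (S = 162 + 557 = 719)
(1281 + S) + a = (1281 + 719) + I*√859 = 2000 + I*√859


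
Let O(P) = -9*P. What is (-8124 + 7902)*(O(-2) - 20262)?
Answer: 4494168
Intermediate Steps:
(-8124 + 7902)*(O(-2) - 20262) = (-8124 + 7902)*(-9*(-2) - 20262) = -222*(18 - 20262) = -222*(-20244) = 4494168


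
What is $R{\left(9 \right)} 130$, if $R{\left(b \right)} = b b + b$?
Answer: $11700$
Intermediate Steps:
$R{\left(b \right)} = b + b^{2}$ ($R{\left(b \right)} = b^{2} + b = b + b^{2}$)
$R{\left(9 \right)} 130 = 9 \left(1 + 9\right) 130 = 9 \cdot 10 \cdot 130 = 90 \cdot 130 = 11700$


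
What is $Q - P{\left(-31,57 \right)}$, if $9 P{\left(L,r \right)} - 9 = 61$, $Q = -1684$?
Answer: $- \frac{15226}{9} \approx -1691.8$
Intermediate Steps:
$P{\left(L,r \right)} = \frac{70}{9}$ ($P{\left(L,r \right)} = 1 + \frac{1}{9} \cdot 61 = 1 + \frac{61}{9} = \frac{70}{9}$)
$Q - P{\left(-31,57 \right)} = -1684 - \frac{70}{9} = - \frac{15226}{9}$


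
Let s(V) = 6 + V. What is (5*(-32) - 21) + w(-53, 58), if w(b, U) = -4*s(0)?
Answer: -205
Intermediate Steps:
w(b, U) = -24 (w(b, U) = -4*(6 + 0) = -4*6 = -24)
(5*(-32) - 21) + w(-53, 58) = (5*(-32) - 21) - 24 = (-160 - 21) - 24 = -181 - 24 = -205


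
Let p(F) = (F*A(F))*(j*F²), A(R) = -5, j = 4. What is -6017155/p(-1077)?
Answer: -1203431/4996974132 ≈ -0.00024083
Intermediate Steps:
p(F) = -20*F³ (p(F) = (F*(-5))*(4*F²) = (-5*F)*(4*F²) = -20*F³)
-6017155/p(-1077) = -6017155/((-20*(-1077)³)) = -6017155/((-20*(-1249243533))) = -6017155/24984870660 = -6017155*1/24984870660 = -1203431/4996974132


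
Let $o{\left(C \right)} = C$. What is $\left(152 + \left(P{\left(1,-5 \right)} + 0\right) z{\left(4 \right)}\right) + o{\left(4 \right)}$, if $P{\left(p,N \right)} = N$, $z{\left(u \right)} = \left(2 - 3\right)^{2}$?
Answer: $151$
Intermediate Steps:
$z{\left(u \right)} = 1$ ($z{\left(u \right)} = \left(-1\right)^{2} = 1$)
$\left(152 + \left(P{\left(1,-5 \right)} + 0\right) z{\left(4 \right)}\right) + o{\left(4 \right)} = \left(152 + \left(-5 + 0\right) 1\right) + 4 = \left(152 - 5\right) + 4 = 147 + 4 = 151$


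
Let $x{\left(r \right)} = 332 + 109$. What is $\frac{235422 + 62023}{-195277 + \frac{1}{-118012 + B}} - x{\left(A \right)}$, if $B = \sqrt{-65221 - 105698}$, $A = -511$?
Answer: $- \frac{235015171745243886995051}{531079894262578969576} + \frac{892335 i \sqrt{18991}}{531079894262578969576} \approx -442.52 + 2.3155 \cdot 10^{-13} i$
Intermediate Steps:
$x{\left(r \right)} = 441$
$B = 3 i \sqrt{18991}$ ($B = \sqrt{-170919} = 3 i \sqrt{18991} \approx 413.42 i$)
$\frac{235422 + 62023}{-195277 + \frac{1}{-118012 + B}} - x{\left(A \right)} = \frac{235422 + 62023}{-195277 + \frac{1}{-118012 + 3 i \sqrt{18991}}} - 441 = \frac{297445}{-195277 + \frac{1}{-118012 + 3 i \sqrt{18991}}} - 441 = -441 + \frac{297445}{-195277 + \frac{1}{-118012 + 3 i \sqrt{18991}}}$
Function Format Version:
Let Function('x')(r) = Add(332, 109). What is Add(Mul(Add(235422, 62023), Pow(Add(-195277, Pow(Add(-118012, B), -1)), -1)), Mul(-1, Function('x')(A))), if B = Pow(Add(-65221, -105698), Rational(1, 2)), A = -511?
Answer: Add(Rational(-235015171745243886995051, 531079894262578969576), Mul(Rational(892335, 531079894262578969576), I, Pow(18991, Rational(1, 2)))) ≈ Add(-442.52, Mul(2.3155e-13, I))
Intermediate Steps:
Function('x')(r) = 441
B = Mul(3, I, Pow(18991, Rational(1, 2))) (B = Pow(-170919, Rational(1, 2)) = Mul(3, I, Pow(18991, Rational(1, 2))) ≈ Mul(413.42, I))
Add(Mul(Add(235422, 62023), Pow(Add(-195277, Pow(Add(-118012, B), -1)), -1)), Mul(-1, Function('x')(A))) = Add(Mul(Add(235422, 62023), Pow(Add(-195277, Pow(Add(-118012, Mul(3, I, Pow(18991, Rational(1, 2)))), -1)), -1)), Mul(-1, 441)) = Add(Mul(297445, Pow(Add(-195277, Pow(Add(-118012, Mul(3, I, Pow(18991, Rational(1, 2)))), -1)), -1)), -441) = Add(-441, Mul(297445, Pow(Add(-195277, Pow(Add(-118012, Mul(3, I, Pow(18991, Rational(1, 2)))), -1)), -1)))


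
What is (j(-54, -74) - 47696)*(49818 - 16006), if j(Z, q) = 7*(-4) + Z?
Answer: -1615469736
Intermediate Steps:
j(Z, q) = -28 + Z
(j(-54, -74) - 47696)*(49818 - 16006) = ((-28 - 54) - 47696)*(49818 - 16006) = (-82 - 47696)*33812 = -47778*33812 = -1615469736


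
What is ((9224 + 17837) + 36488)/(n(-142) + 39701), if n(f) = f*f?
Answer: 69/65 ≈ 1.0615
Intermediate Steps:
n(f) = f**2
((9224 + 17837) + 36488)/(n(-142) + 39701) = ((9224 + 17837) + 36488)/((-142)**2 + 39701) = (27061 + 36488)/(20164 + 39701) = 63549/59865 = 63549*(1/59865) = 69/65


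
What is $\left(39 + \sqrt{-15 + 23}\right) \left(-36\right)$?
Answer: $-1404 - 72 \sqrt{2} \approx -1505.8$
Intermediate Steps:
$\left(39 + \sqrt{-15 + 23}\right) \left(-36\right) = \left(39 + \sqrt{8}\right) \left(-36\right) = \left(39 + 2 \sqrt{2}\right) \left(-36\right) = -1404 - 72 \sqrt{2}$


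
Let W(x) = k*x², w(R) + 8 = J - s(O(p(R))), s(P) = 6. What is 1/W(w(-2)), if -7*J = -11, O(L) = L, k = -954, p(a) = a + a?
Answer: -49/7220826 ≈ -6.7859e-6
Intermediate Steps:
p(a) = 2*a
J = 11/7 (J = -⅐*(-11) = 11/7 ≈ 1.5714)
w(R) = -87/7 (w(R) = -8 + (11/7 - 1*6) = -8 + (11/7 - 6) = -8 - 31/7 = -87/7)
W(x) = -954*x²
1/W(w(-2)) = 1/(-954*(-87/7)²) = 1/(-954*7569/49) = 1/(-7220826/49) = -49/7220826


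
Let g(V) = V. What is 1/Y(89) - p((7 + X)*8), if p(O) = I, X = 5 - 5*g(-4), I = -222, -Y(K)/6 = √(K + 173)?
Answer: 222 - √262/1572 ≈ 221.99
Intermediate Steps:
Y(K) = -6*√(173 + K) (Y(K) = -6*√(K + 173) = -6*√(173 + K))
X = 25 (X = 5 - 5*(-4) = 5 + 20 = 25)
p(O) = -222
1/Y(89) - p((7 + X)*8) = 1/(-6*√(173 + 89)) - 1*(-222) = 1/(-6*√262) + 222 = -√262/1572 + 222 = 222 - √262/1572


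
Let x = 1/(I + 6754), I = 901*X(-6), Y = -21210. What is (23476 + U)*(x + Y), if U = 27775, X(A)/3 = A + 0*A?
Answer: -10287687082691/9464 ≈ -1.0870e+9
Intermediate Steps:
X(A) = 3*A (X(A) = 3*(A + 0*A) = 3*(A + 0) = 3*A)
I = -16218 (I = 901*(3*(-6)) = 901*(-18) = -16218)
x = -1/9464 (x = 1/(-16218 + 6754) = 1/(-9464) = -1/9464 ≈ -0.00010566)
(23476 + U)*(x + Y) = (23476 + 27775)*(-1/9464 - 21210) = 51251*(-200731441/9464) = -10287687082691/9464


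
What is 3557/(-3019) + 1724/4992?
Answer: -3137947/3767712 ≈ -0.83285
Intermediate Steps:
3557/(-3019) + 1724/4992 = 3557*(-1/3019) + 1724*(1/4992) = -3557/3019 + 431/1248 = -3137947/3767712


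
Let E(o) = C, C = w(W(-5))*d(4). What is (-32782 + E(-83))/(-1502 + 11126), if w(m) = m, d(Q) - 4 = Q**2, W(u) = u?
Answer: -41/12 ≈ -3.4167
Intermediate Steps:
d(Q) = 4 + Q**2
C = -100 (C = -5*(4 + 4**2) = -5*(4 + 16) = -5*20 = -100)
E(o) = -100
(-32782 + E(-83))/(-1502 + 11126) = (-32782 - 100)/(-1502 + 11126) = -32882/9624 = -32882*1/9624 = -41/12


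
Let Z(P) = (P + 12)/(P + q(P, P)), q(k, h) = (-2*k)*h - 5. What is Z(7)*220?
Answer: -1045/24 ≈ -43.542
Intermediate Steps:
q(k, h) = -5 - 2*h*k (q(k, h) = -2*h*k - 5 = -5 - 2*h*k)
Z(P) = (12 + P)/(-5 + P - 2*P²) (Z(P) = (P + 12)/(P + (-5 - 2*P*P)) = (12 + P)/(P + (-5 - 2*P²)) = (12 + P)/(-5 + P - 2*P²))
Z(7)*220 = ((-12 - 1*7)/(5 - 1*7 + 2*7²))*220 = ((-12 - 7)/(5 - 7 + 2*49))*220 = (-19/(5 - 7 + 98))*220 = (-19/96)*220 = ((1/96)*(-19))*220 = -19/96*220 = -1045/24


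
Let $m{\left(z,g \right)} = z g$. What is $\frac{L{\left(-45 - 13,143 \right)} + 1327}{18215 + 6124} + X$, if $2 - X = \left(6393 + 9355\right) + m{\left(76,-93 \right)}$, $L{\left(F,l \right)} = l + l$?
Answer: $- \frac{211212229}{24339} \approx -8677.9$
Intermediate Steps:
$m{\left(z,g \right)} = g z$
$L{\left(F,l \right)} = 2 l$
$X = -8678$ ($X = 2 - \left(\left(6393 + 9355\right) - 7068\right) = 2 - \left(15748 - 7068\right) = 2 - 8680 = -8678$)
$\frac{L{\left(-45 - 13,143 \right)} + 1327}{18215 + 6124} + X = \frac{2 \cdot 143 + 1327}{18215 + 6124} - 8678 = \frac{286 + 1327}{24339} - 8678 = 1613 \cdot \frac{1}{24339} - 8678 = \frac{1613}{24339} - 8678 = - \frac{211212229}{24339}$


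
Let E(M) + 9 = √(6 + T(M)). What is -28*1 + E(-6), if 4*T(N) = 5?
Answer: -37 + √29/2 ≈ -34.307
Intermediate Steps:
T(N) = 5/4 (T(N) = (¼)*5 = 5/4)
E(M) = -9 + √29/2 (E(M) = -9 + √(6 + 5/4) = -9 + √(29/4) = -9 + √29/2)
-28*1 + E(-6) = -28*1 + (-9 + √29/2) = -28 + (-9 + √29/2) = -37 + √29/2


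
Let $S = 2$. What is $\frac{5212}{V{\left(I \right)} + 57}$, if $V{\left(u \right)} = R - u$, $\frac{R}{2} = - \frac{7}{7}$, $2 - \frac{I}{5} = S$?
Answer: $\frac{5212}{55} \approx 94.764$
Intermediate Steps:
$I = 0$ ($I = 10 - 10 = 0$)
$R = -2$ ($R = 2 \left(- \frac{7}{7}\right) = 2 \left(\left(-7\right) \frac{1}{7}\right) = 2 \left(-1\right) = -2$)
$V{\left(u \right)} = -2 - u$
$\frac{5212}{V{\left(I \right)} + 57} = \frac{5212}{\left(-2 - 0\right) + 57} = \frac{5212}{\left(-2 + 0\right) + 57} = \frac{5212}{-2 + 57} = \frac{5212}{55}$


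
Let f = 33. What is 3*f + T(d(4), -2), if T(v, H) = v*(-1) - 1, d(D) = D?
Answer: 94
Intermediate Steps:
T(v, H) = -1 - v (T(v, H) = -v - 1 = -1 - v)
3*f + T(d(4), -2) = 3*33 + (-1 - 1*4) = 99 + (-1 - 4) = 99 - 5 = 94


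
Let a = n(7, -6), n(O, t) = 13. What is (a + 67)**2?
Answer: 6400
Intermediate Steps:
a = 13
(a + 67)**2 = (13 + 67)**2 = 80**2 = 6400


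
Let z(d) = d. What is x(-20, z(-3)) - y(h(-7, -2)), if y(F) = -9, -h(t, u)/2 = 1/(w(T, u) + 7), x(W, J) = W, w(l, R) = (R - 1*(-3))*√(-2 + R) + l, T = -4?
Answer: -11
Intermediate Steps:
w(l, R) = l + √(-2 + R)*(3 + R) (w(l, R) = (R + 3)*√(-2 + R) + l = (3 + R)*√(-2 + R) + l = √(-2 + R)*(3 + R) + l = l + √(-2 + R)*(3 + R))
h(t, u) = -2/(3 + 3*√(-2 + u) + u*√(-2 + u)) (h(t, u) = -2/((-4 + 3*√(-2 + u) + u*√(-2 + u)) + 7) = -2/(3 + 3*√(-2 + u) + u*√(-2 + u)))
x(-20, z(-3)) - y(h(-7, -2)) = -20 - 1*(-9) = -20 + 9 = -11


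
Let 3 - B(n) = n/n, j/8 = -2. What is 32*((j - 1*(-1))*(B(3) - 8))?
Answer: 2880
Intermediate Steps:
j = -16 (j = 8*(-2) = -16)
B(n) = 2 (B(n) = 3 - n/n = 3 - 1*1 = 3 - 1 = 2)
32*((j - 1*(-1))*(B(3) - 8)) = 32*((-16 - 1*(-1))*(2 - 8)) = 32*((-16 + 1)*(-6)) = 32*(-15*(-6)) = 32*90 = 2880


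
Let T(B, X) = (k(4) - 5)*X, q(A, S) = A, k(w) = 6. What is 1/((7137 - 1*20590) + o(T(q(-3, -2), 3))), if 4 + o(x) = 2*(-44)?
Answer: -1/13545 ≈ -7.3828e-5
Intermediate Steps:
T(B, X) = X (T(B, X) = (6 - 5)*X = 1*X = X)
o(x) = -92 (o(x) = -4 + 2*(-44) = -4 - 88 = -92)
1/((7137 - 1*20590) + o(T(q(-3, -2), 3))) = 1/((7137 - 1*20590) - 92) = 1/((7137 - 20590) - 92) = 1/(-13453 - 92) = 1/(-13545) = -1/13545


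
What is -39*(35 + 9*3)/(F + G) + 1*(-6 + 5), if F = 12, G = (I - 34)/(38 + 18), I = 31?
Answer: -45359/223 ≈ -203.40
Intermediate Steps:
G = -3/56 (G = (31 - 34)/(38 + 18) = -3/56 ≈ -0.053571)
-39*(35 + 9*3)/(F + G) + 1*(-6 + 5) = -39*(35 + 9*3)/(12 - 3/56) + 1*(-6 + 5) = -39*(35 + 27)/669/56 + 1*(-1) = -2418*56/669 - 1 = -39*3472/669 - 1 = -45136/223 - 1 = -45359/223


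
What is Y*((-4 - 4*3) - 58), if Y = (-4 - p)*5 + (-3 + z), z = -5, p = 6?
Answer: 4292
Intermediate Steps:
Y = -58 (Y = (-4 - 1*6)*5 + (-3 - 5) = (-4 - 6)*5 - 8 = -10*5 - 8 = -50 - 8 = -58)
Y*((-4 - 4*3) - 58) = -58*((-4 - 4*3) - 58) = -58*((-4 - 12) - 58) = -58*(-16 - 58) = -58*(-74) = 4292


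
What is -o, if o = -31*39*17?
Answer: 20553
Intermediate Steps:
o = -20553 (o = -1209*17 = -20553)
-o = -1*(-20553) = 20553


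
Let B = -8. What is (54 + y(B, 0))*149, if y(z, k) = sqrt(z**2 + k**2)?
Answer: 9238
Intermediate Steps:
y(z, k) = sqrt(k**2 + z**2)
(54 + y(B, 0))*149 = (54 + sqrt(0**2 + (-8)**2))*149 = (54 + sqrt(0 + 64))*149 = (54 + sqrt(64))*149 = (54 + 8)*149 = 62*149 = 9238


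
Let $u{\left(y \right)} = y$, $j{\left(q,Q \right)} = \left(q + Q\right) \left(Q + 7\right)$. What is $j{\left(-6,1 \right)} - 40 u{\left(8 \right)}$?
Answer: $-360$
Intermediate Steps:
$j{\left(q,Q \right)} = \left(7 + Q\right) \left(Q + q\right)$ ($j{\left(q,Q \right)} = \left(Q + q\right) \left(7 + Q\right) = \left(7 + Q\right) \left(Q + q\right)$)
$j{\left(-6,1 \right)} - 40 u{\left(8 \right)} = \left(1^{2} + 7 \cdot 1 + 7 \left(-6\right) + 1 \left(-6\right)\right) - 320 = \left(1 + 7 - 42 - 6\right) - 320 = -40 - 320 = -360$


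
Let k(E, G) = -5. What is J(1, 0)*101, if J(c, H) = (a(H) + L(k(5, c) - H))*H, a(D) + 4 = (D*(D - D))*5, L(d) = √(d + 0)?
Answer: 0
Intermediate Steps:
L(d) = √d
a(D) = -4 (a(D) = -4 + (D*(D - D))*5 = -4 + (D*0)*5 = -4 + 0*5 = -4 + 0 = -4)
J(c, H) = H*(-4 + √(-5 - H)) (J(c, H) = (-4 + √(-5 - H))*H = H*(-4 + √(-5 - H)))
J(1, 0)*101 = (0*(-4 + √(-5 - 1*0)))*101 = (0*(-4 + √(-5 + 0)))*101 = (0*(-4 + √(-5)))*101 = (0*(-4 + I*√5))*101 = 0*101 = 0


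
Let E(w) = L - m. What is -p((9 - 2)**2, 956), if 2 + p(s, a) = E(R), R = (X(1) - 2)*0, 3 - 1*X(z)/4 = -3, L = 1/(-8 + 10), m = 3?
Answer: 9/2 ≈ 4.5000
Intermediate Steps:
L = 1/2 ≈ 0.50000
X(z) = 24 (X(z) = 12 - 4*(-3) = 12 + 12 = 24)
R = 0 (R = (24 - 2)*0 = 22*0 = 0)
E(w) = -5/2 (E(w) = 1/2 - 1*3 = 1/2 - 3 = -5/2)
p(s, a) = -9/2 (p(s, a) = -2 - 5/2 = -9/2)
-p((9 - 2)**2, 956) = -1*(-9/2) = 9/2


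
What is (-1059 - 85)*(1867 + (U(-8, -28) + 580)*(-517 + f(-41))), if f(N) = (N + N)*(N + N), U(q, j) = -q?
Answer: -4177410952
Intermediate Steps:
f(N) = 4*N² (f(N) = (2*N)*(2*N) = 4*N²)
(-1059 - 85)*(1867 + (U(-8, -28) + 580)*(-517 + f(-41))) = (-1059 - 85)*(1867 + (-1*(-8) + 580)*(-517 + 4*(-41)²)) = -1144*(1867 + (8 + 580)*(-517 + 4*1681)) = -1144*(1867 + 588*(-517 + 6724)) = -1144*(1867 + 588*6207) = -1144*(1867 + 3649716) = -1144*3651583 = -4177410952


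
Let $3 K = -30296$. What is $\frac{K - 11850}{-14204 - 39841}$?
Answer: $\frac{65846}{162135} \approx 0.40612$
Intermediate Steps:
$K = - \frac{30296}{3}$ ($K = \frac{1}{3} \left(-30296\right) = - \frac{30296}{3} \approx -10099.0$)
$\frac{K - 11850}{-14204 - 39841} = \frac{- \frac{30296}{3} - 11850}{-14204 - 39841} = - \frac{65846}{3 \left(-54045\right)} = \left(- \frac{65846}{3}\right) \left(- \frac{1}{54045}\right) = \frac{65846}{162135}$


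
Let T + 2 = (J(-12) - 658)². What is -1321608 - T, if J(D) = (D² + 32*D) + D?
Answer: -2149706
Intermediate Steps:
J(D) = D² + 33*D
T = 828098 (T = -2 + (-12*(33 - 12) - 658)² = -2 + (-12*21 - 658)² = -2 + (-252 - 658)² = -2 + (-910)² = -2 + 828100 = 828098)
-1321608 - T = -1321608 - 1*828098 = -1321608 - 828098 = -2149706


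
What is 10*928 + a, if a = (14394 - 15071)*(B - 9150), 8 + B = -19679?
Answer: 19531929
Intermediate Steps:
B = -19687 (B = -8 - 19679 = -19687)
a = 19522649 (a = (14394 - 15071)*(-19687 - 9150) = -677*(-28837) = 19522649)
10*928 + a = 10*928 + 19522649 = 9280 + 19522649 = 19531929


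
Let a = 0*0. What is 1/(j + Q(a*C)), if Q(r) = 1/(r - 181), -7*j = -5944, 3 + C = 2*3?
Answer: 1267/1075857 ≈ 0.0011777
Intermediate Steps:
C = 3 (C = -3 + 2*3 = -3 + 6 = 3)
a = 0
j = 5944/7 (j = -⅐*(-5944) = 5944/7 ≈ 849.14)
Q(r) = 1/(-181 + r)
1/(j + Q(a*C)) = 1/(5944/7 + 1/(-181 + 0*3)) = 1/(5944/7 + 1/(-181 + 0)) = 1/(5944/7 + 1/(-181)) = 1/(5944/7 - 1/181) = 1/(1075857/1267) = 1267/1075857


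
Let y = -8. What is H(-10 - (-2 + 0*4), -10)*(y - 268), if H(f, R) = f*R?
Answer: -22080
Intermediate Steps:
H(f, R) = R*f
H(-10 - (-2 + 0*4), -10)*(y - 268) = (-10*(-10 - (-2 + 0*4)))*(-8 - 268) = -10*(-10 - (-2 + 0))*(-276) = -10*(-10 - 1*(-2))*(-276) = -10*(-10 + 2)*(-276) = -10*(-8)*(-276) = 80*(-276) = -22080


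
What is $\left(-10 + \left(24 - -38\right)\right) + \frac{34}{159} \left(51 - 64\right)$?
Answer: $\frac{7826}{159} \approx 49.22$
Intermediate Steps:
$\left(-10 + \left(24 - -38\right)\right) + \frac{34}{159} \left(51 - 64\right) = \left(-10 + \left(24 + 38\right)\right) + 34 \cdot \frac{1}{159} \left(-13\right) = \left(-10 + 62\right) + \frac{34}{159} \left(-13\right) = 52 - \frac{442}{159} = \frac{7826}{159}$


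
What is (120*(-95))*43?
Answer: -490200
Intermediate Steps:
(120*(-95))*43 = -11400*43 = -490200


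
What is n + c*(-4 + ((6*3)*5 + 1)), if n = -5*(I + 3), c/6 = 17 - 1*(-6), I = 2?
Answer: 11981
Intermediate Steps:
c = 138 (c = 6*(17 - 1*(-6)) = 6*(17 + 6) = 6*23 = 138)
n = -25 (n = -5*(2 + 3) = -5*5 = -25)
n + c*(-4 + ((6*3)*5 + 1)) = -25 + 138*(-4 + ((6*3)*5 + 1)) = -25 + 138*(-4 + (18*5 + 1)) = -25 + 138*(-4 + (90 + 1)) = -25 + 138*(-4 + 91) = -25 + 138*87 = -25 + 12006 = 11981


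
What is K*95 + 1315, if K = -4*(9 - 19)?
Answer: 5115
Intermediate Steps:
K = 40 (K = -4*(-10) = 40)
K*95 + 1315 = 40*95 + 1315 = 3800 + 1315 = 5115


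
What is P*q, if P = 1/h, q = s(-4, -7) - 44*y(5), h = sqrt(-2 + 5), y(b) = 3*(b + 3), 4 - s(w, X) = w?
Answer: -1048*sqrt(3)/3 ≈ -605.06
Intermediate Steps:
s(w, X) = 4 - w
y(b) = 9 + 3*b (y(b) = 3*(3 + b) = 9 + 3*b)
h = sqrt(3) ≈ 1.7320
q = -1048 (q = (4 - 1*(-4)) - 44*(9 + 3*5) = (4 + 4) - 44*(9 + 15) = 8 - 44*24 = 8 - 1056 = -1048)
P = sqrt(3)/3 (P = 1/(sqrt(3)) = sqrt(3)/3 ≈ 0.57735)
P*q = (sqrt(3)/3)*(-1048) = -1048*sqrt(3)/3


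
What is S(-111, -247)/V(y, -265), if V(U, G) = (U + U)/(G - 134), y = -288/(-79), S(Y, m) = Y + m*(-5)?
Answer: -2952467/48 ≈ -61510.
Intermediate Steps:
S(Y, m) = Y - 5*m
y = 288/79 (y = -288*(-1/79) = 288/79 ≈ 3.6456)
V(U, G) = 2*U/(-134 + G) (V(U, G) = (2*U)/(-134 + G) = 2*U/(-134 + G))
S(-111, -247)/V(y, -265) = (-111 - 5*(-247))/((2*(288/79)/(-134 - 265))) = (-111 + 1235)/((2*(288/79)/(-399))) = 1124/((2*(288/79)*(-1/399))) = 1124/(-192/10507) = 1124*(-10507/192) = -2952467/48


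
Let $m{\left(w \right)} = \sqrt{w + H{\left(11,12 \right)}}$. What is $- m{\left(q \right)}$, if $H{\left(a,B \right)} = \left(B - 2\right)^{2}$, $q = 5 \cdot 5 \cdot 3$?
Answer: $- 5 \sqrt{7} \approx -13.229$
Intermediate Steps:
$q = 75$ ($q = 25 \cdot 3 = 75$)
$H{\left(a,B \right)} = \left(-2 + B\right)^{2}$
$m{\left(w \right)} = \sqrt{100 + w}$ ($m{\left(w \right)} = \sqrt{w + \left(-2 + 12\right)^{2}} = \sqrt{w + 10^{2}} = \sqrt{w + 100} = \sqrt{100 + w}$)
$- m{\left(q \right)} = - \sqrt{100 + 75} = - \sqrt{175} = - 5 \sqrt{7}$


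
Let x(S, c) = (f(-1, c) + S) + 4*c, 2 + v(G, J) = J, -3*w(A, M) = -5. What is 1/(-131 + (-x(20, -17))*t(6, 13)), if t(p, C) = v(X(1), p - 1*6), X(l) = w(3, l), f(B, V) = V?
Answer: -1/261 ≈ -0.0038314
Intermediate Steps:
w(A, M) = 5/3 (w(A, M) = -⅓*(-5) = 5/3)
X(l) = 5/3
v(G, J) = -2 + J
t(p, C) = -8 + p (t(p, C) = -2 + (p - 1*6) = -2 + (p - 6) = -2 + (-6 + p) = -8 + p)
x(S, c) = S + 5*c (x(S, c) = (c + S) + 4*c = (S + c) + 4*c = S + 5*c)
1/(-131 + (-x(20, -17))*t(6, 13)) = 1/(-131 + (-(20 + 5*(-17)))*(-8 + 6)) = 1/(-131 - (20 - 85)*(-2)) = 1/(-131 - 1*(-65)*(-2)) = 1/(-131 + 65*(-2)) = 1/(-131 - 130) = 1/(-261) = -1/261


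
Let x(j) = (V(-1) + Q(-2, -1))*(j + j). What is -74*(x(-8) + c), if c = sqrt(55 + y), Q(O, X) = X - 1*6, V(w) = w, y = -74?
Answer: -9472 - 74*I*sqrt(19) ≈ -9472.0 - 322.56*I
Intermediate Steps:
Q(O, X) = -6 + X (Q(O, X) = X - 6 = -6 + X)
c = I*sqrt(19) (c = sqrt(55 - 74) = sqrt(-19) = I*sqrt(19) ≈ 4.3589*I)
x(j) = -16*j (x(j) = (-1 + (-6 - 1))*(j + j) = (-1 - 7)*(2*j) = -16*j)
-74*(x(-8) + c) = -74*(-16*(-8) + I*sqrt(19)) = -74*(128 + I*sqrt(19)) = -9472 - 74*I*sqrt(19)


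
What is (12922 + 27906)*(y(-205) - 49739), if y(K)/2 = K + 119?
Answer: -2037766308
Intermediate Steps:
y(K) = 238 + 2*K (y(K) = 2*(K + 119) = 2*(119 + K) = 238 + 2*K)
(12922 + 27906)*(y(-205) - 49739) = (12922 + 27906)*((238 + 2*(-205)) - 49739) = 40828*((238 - 410) - 49739) = 40828*(-172 - 49739) = 40828*(-49911) = -2037766308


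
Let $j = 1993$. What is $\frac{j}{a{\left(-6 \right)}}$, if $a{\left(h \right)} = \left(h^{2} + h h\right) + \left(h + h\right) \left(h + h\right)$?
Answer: $\frac{1993}{216} \approx 9.2269$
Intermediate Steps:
$a{\left(h \right)} = 6 h^{2}$ ($a{\left(h \right)} = \left(h^{2} + h^{2}\right) + 2 h 2 h = 2 h^{2} + 4 h^{2} = 6 h^{2}$)
$\frac{j}{a{\left(-6 \right)}} = \frac{1993}{6 \left(-6\right)^{2}} = \frac{1993}{6 \cdot 36} = \frac{1993}{216}$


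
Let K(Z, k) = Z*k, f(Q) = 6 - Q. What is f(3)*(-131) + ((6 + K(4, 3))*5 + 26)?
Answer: -277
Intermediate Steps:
f(3)*(-131) + ((6 + K(4, 3))*5 + 26) = (6 - 1*3)*(-131) + ((6 + 4*3)*5 + 26) = (6 - 3)*(-131) + ((6 + 12)*5 + 26) = 3*(-131) + (18*5 + 26) = -393 + (90 + 26) = -393 + 116 = -277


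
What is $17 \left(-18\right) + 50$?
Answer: $-256$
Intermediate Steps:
$17 \left(-18\right) + 50 = -306 + 50 = -256$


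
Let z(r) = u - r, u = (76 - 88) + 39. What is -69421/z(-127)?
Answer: -6311/14 ≈ -450.79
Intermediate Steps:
u = 27 (u = -12 + 39 = 27)
z(r) = 27 - r
-69421/z(-127) = -69421/(27 - 1*(-127)) = -69421/(27 + 127) = -69421/154 = -69421*1/154 = -6311/14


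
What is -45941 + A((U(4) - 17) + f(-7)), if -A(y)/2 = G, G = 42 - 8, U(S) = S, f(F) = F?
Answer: -46009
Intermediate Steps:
G = 34
A(y) = -68 (A(y) = -2*34 = -68)
-45941 + A((U(4) - 17) + f(-7)) = -45941 - 68 = -46009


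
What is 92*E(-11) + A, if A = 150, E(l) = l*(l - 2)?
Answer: 13306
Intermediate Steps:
E(l) = l*(-2 + l)
92*E(-11) + A = 92*(-11*(-2 - 11)) + 150 = 92*(-11*(-13)) + 150 = 92*143 + 150 = 13156 + 150 = 13306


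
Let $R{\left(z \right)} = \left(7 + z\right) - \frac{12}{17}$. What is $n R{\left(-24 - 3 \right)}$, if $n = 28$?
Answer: $- \frac{9856}{17} \approx -579.76$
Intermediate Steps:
$R{\left(z \right)} = \frac{107}{17} + z$ ($R{\left(z \right)} = \left(7 + z\right) - \frac{12}{17} = \frac{107}{17} + z$)
$n R{\left(-24 - 3 \right)} = 28 \left(\frac{107}{17} - 27\right) = 28 \left(- \frac{352}{17}\right) = - \frac{9856}{17}$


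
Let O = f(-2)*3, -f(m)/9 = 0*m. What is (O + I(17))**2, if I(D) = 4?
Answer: 16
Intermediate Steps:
f(m) = 0 (f(m) = -0*m = -9*0 = 0)
O = 0 (O = 0*3 = 0)
(O + I(17))**2 = (0 + 4)**2 = 4**2 = 16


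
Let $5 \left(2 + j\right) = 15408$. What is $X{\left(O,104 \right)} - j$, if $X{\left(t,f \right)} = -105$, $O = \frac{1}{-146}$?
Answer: $- \frac{15923}{5} \approx -3184.6$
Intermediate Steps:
$j = \frac{15398}{5}$ ($j = -2 + \frac{1}{5} \cdot 15408 = -2 + \frac{15408}{5} = \frac{15398}{5} \approx 3079.6$)
$O = - \frac{1}{146} \approx -0.0068493$
$X{\left(O,104 \right)} - j = -105 - \frac{15398}{5} = - \frac{15923}{5}$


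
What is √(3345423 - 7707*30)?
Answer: √3114213 ≈ 1764.7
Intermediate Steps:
√(3345423 - 7707*30) = √(3345423 - 231210) = √3114213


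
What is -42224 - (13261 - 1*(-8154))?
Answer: -63639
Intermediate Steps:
-42224 - (13261 - 1*(-8154)) = -42224 - (13261 + 8154) = -42224 - 1*21415 = -42224 - 21415 = -63639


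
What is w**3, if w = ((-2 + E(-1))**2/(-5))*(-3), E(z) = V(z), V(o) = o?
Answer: 19683/125 ≈ 157.46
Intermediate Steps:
E(z) = z
w = 27/5 (w = ((-2 - 1)**2/(-5))*(-3) = ((-3)**2*(-1/5))*(-3) = (9*(-1/5))*(-3) = -9/5*(-3) = 27/5 ≈ 5.4000)
w**3 = (27/5)**3 = 19683/125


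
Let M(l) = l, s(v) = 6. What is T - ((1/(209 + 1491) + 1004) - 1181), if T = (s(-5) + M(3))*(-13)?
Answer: 101999/1700 ≈ 59.999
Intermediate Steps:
T = -117 (T = (6 + 3)*(-13) = 9*(-13) = -117)
T - ((1/(209 + 1491) + 1004) - 1181) = -117 - ((1/(209 + 1491) + 1004) - 1181) = -117 - ((1/1700 + 1004) - 1181) = -117 - (1706801/1700 - 1181) = -117 - 1*(-300899/1700) = -117 + 300899/1700 = 101999/1700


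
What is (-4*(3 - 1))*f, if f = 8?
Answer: -64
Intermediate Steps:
(-4*(3 - 1))*f = -4*(3 - 1)*8 = -4*2*8 = -8*8 = -64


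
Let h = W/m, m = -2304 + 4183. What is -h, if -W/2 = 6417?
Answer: 12834/1879 ≈ 6.8302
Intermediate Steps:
m = 1879
W = -12834 (W = -2*6417 = -12834)
h = -12834/1879 ≈ -6.8302
-h = -1*(-12834/1879) = 12834/1879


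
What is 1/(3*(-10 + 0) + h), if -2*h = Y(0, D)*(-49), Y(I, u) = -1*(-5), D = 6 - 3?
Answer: 2/185 ≈ 0.010811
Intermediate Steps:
D = 3
Y(I, u) = 5
h = 245/2 (h = -5*(-49)/2 = -1/2*(-245) = 245/2 ≈ 122.50)
1/(3*(-10 + 0) + h) = 1/(3*(-10 + 0) + 245/2) = 1/(3*(-10) + 245/2) = 1/(-30 + 245/2) = 1/(185/2) = 2/185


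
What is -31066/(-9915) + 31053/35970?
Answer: 8638391/2161470 ≈ 3.9965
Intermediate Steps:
-31066/(-9915) + 31053/35970 = -31066*(-1/9915) + 31053*(1/35970) = 31066/9915 + 941/1090 = 8638391/2161470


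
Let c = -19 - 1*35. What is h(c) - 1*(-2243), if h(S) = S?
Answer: 2189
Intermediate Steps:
c = -54 (c = -19 - 35 = -54)
h(c) - 1*(-2243) = -54 - 1*(-2243) = -54 + 2243 = 2189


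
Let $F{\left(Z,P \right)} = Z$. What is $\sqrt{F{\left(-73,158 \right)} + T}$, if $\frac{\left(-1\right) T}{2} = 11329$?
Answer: $i \sqrt{22731} \approx 150.77 i$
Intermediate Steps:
$T = -22658$ ($T = \left(-2\right) 11329 = -22658$)
$\sqrt{F{\left(-73,158 \right)} + T} = \sqrt{-73 - 22658} = \sqrt{-22731} = i \sqrt{22731}$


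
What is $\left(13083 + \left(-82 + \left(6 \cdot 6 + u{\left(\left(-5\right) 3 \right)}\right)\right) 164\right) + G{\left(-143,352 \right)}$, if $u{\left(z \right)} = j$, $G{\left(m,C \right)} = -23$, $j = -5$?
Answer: $4696$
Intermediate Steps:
$u{\left(z \right)} = -5$
$\left(13083 + \left(-82 + \left(6 \cdot 6 + u{\left(\left(-5\right) 3 \right)}\right)\right) 164\right) + G{\left(-143,352 \right)} = \left(13083 + \left(-82 + \left(6 \cdot 6 - 5\right)\right) 164\right) - 23 = \left(13083 + \left(-82 + \left(36 - 5\right)\right) 164\right) - 23 = \left(13083 + \left(-82 + 31\right) 164\right) - 23 = \left(13083 - 8364\right) - 23 = 4719 - 23 = 4696$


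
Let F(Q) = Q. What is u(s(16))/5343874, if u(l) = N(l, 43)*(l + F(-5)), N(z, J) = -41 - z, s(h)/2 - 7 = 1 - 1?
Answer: -495/5343874 ≈ -9.2629e-5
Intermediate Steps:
s(h) = 14 (s(h) = 14 + 2*(1 - 1) = 14 + 2*0 = 14 + 0 = 14)
u(l) = (-41 - l)*(-5 + l) (u(l) = (-41 - l)*(l - 5) = (-41 - l)*(-5 + l))
u(s(16))/5343874 = -(-5 + 14)*(41 + 14)/5343874 = -1*9*55*(1/5343874) = -495*1/5343874 = -495/5343874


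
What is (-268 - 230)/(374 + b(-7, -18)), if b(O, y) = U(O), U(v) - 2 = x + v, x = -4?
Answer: -498/365 ≈ -1.3644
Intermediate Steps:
U(v) = -2 + v (U(v) = 2 + (-4 + v) = -2 + v)
b(O, y) = -2 + O
(-268 - 230)/(374 + b(-7, -18)) = (-268 - 230)/(374 + (-2 - 7)) = -498/(374 - 9) = -498/365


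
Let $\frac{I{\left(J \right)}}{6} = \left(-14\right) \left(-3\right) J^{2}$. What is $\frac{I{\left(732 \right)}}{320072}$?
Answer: $\frac{16878456}{40009} \approx 421.87$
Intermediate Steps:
$I{\left(J \right)} = 252 J^{2}$ ($I{\left(J \right)} = 6 \left(-14\right) \left(-3\right) J^{2} = 6 \cdot 42 J^{2} = 252 J^{2}$)
$\frac{I{\left(732 \right)}}{320072} = \frac{252 \cdot 732^{2}}{320072} = 252 \cdot 535824 \cdot \frac{1}{320072} = 135027648 \cdot \frac{1}{320072} = \frac{16878456}{40009}$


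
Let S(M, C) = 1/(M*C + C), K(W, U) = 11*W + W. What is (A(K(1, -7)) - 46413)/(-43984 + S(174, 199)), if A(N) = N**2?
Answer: 537105975/510580933 ≈ 1.0520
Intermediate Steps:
K(W, U) = 12*W
S(M, C) = 1/(C + C*M) (S(M, C) = 1/(C*M + C) = 1/(C + C*M))
(A(K(1, -7)) - 46413)/(-43984 + S(174, 199)) = ((12*1)**2 - 46413)/(-43984 + 1/(199*(1 + 174))) = (12**2 - 46413)/(-43984 + (1/199)/175) = (144 - 46413)/(-43984 + (1/199)*(1/175)) = -46269/(-43984 + 1/34825) = -46269/(-1531742799/34825) = -46269*(-34825/1531742799) = 537105975/510580933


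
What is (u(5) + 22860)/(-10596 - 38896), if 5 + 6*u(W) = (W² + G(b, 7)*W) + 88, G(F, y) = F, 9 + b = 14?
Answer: -137293/296952 ≈ -0.46234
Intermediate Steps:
b = 5 (b = -9 + 14 = 5)
u(W) = 83/6 + W²/6 + 5*W/6 (u(W) = -⅚ + ((W² + 5*W) + 88)/6 = -⅚ + (88 + W² + 5*W)/6 = -⅚ + (44/3 + W²/6 + 5*W/6) = 83/6 + W²/6 + 5*W/6)
(u(5) + 22860)/(-10596 - 38896) = ((83/6 + (⅙)*5² + (⅚)*5) + 22860)/(-10596 - 38896) = ((83/6 + (⅙)*25 + 25/6) + 22860)/(-49492) = ((83/6 + 25/6 + 25/6) + 22860)*(-1/49492) = (133/6 + 22860)*(-1/49492) = (137293/6)*(-1/49492) = -137293/296952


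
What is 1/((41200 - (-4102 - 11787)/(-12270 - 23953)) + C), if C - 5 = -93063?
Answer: -36223/1878468223 ≈ -1.9283e-5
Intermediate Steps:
C = -93058 (C = 5 - 93063 = -93058)
1/((41200 - (-4102 - 11787)/(-12270 - 23953)) + C) = 1/((41200 - (-4102 - 11787)/(-12270 - 23953)) - 93058) = 1/((41200 - (-15889)/(-36223)) - 93058) = 1/((41200 - (-15889)*(-1)/36223) - 93058) = 1/((41200 - 1*15889/36223) - 93058) = 1/((41200 - 15889/36223) - 93058) = 1/(1492371711/36223 - 93058) = 1/(-1878468223/36223) = -36223/1878468223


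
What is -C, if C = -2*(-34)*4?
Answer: -272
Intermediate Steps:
C = 272 (C = 68*4 = 272)
-C = -1*272 = -272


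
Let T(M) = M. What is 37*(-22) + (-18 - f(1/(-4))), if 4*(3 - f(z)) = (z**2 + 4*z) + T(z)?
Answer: -53459/64 ≈ -835.30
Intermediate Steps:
f(z) = 3 - 5*z/4 - z**2/4 (f(z) = 3 - ((z**2 + 4*z) + z)/4 = 3 - (z**2 + 5*z)/4 = 3 + (-5*z/4 - z**2/4) = 3 - 5*z/4 - z**2/4)
37*(-22) + (-18 - f(1/(-4))) = 37*(-22) + (-18 - (3 - 5/(4*(-4)) - (1/(-4))**2/4)) = -814 + (-18 - (3 - 5*(-1)/(4*4) - (1*(-1/4))**2/4)) = -814 + (-18 - (3 - 5/4*(-1/4) - (-1/4)**2/4)) = -814 + (-18 - (3 + 5/16 - 1/4*1/16)) = -814 + (-18 - (3 + 5/16 - 1/64)) = -814 + (-18 - 1*211/64) = -814 + (-18 - 211/64) = -814 - 1363/64 = -53459/64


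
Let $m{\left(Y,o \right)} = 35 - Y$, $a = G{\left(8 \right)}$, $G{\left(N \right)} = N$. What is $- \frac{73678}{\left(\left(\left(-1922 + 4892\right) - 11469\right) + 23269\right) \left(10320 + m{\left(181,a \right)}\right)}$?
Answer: $- \frac{36839}{75134990} \approx -0.0004903$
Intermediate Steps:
$a = 8$
$- \frac{73678}{\left(\left(\left(-1922 + 4892\right) - 11469\right) + 23269\right) \left(10320 + m{\left(181,a \right)}\right)} = - \frac{73678}{\left(\left(\left(-1922 + 4892\right) - 11469\right) + 23269\right) \left(10320 + \left(35 - 181\right)\right)} = - \frac{73678}{\left(\left(2970 - 11469\right) + 23269\right) \left(10320 + \left(35 - 181\right)\right)} = - \frac{73678}{\left(-8499 + 23269\right) \left(10320 - 146\right)} = - \frac{73678}{14770 \cdot 10174} = - \frac{73678}{150269980} = \left(-73678\right) \frac{1}{150269980} = - \frac{36839}{75134990}$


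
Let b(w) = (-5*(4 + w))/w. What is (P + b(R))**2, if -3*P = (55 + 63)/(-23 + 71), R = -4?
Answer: 3481/5184 ≈ 0.67149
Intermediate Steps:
b(w) = (-20 - 5*w)/w
P = -59/72 (P = -(55 + 63)/(3*(-23 + 71)) = -118/(3*48) = -1/3*59/24 = -59/72 ≈ -0.81944)
(P + b(R))**2 = (-59/72 + (-5 - 20/(-4)))**2 = (-59/72 + (-5 - 20*(-1/4)))**2 = (-59/72 + (-5 + 5))**2 = (-59/72 + 0)**2 = (-59/72)**2 = 3481/5184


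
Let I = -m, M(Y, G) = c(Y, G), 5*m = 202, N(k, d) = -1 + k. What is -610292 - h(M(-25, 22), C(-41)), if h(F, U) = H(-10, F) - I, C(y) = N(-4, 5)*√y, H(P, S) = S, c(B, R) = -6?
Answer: -3051632/5 ≈ -6.1033e+5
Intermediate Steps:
C(y) = -5*√y (C(y) = (-1 - 4)*√y = -5*√y)
m = 202/5 (m = (⅕)*202 = 202/5 ≈ 40.400)
M(Y, G) = -6
I = -202/5 (I = -1*202/5 = -202/5 ≈ -40.400)
h(F, U) = 202/5 + F (h(F, U) = F - 1*(-202/5) = F + 202/5 = 202/5 + F)
-610292 - h(M(-25, 22), C(-41)) = -610292 - (202/5 - 6) = -610292 - 1*172/5 = -610292 - 172/5 = -3051632/5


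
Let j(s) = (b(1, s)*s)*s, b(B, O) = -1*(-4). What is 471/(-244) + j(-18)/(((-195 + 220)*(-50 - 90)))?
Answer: -491181/213500 ≈ -2.3006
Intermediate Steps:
b(B, O) = 4
j(s) = 4*s² (j(s) = (4*s)*s = 4*s²)
471/(-244) + j(-18)/(((-195 + 220)*(-50 - 90))) = 471/(-244) + (4*(-18)²)/(((-195 + 220)*(-50 - 90))) = 471*(-1/244) + (4*324)/((25*(-140))) = -471/244 + 1296/(-3500) = -471/244 + 1296*(-1/3500) = -471/244 - 324/875 = -491181/213500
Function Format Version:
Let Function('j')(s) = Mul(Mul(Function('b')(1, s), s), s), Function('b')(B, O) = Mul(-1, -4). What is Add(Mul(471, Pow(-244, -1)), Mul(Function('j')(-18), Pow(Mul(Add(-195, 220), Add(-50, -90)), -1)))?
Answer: Rational(-491181, 213500) ≈ -2.3006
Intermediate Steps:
Function('b')(B, O) = 4
Function('j')(s) = Mul(4, Pow(s, 2)) (Function('j')(s) = Mul(Mul(4, s), s) = Mul(4, Pow(s, 2)))
Add(Mul(471, Pow(-244, -1)), Mul(Function('j')(-18), Pow(Mul(Add(-195, 220), Add(-50, -90)), -1))) = Add(Mul(471, Pow(-244, -1)), Mul(Mul(4, Pow(-18, 2)), Pow(Mul(Add(-195, 220), Add(-50, -90)), -1))) = Add(Mul(471, Rational(-1, 244)), Mul(Mul(4, 324), Pow(Mul(25, -140), -1))) = Add(Rational(-471, 244), Mul(1296, Pow(-3500, -1))) = Add(Rational(-471, 244), Mul(1296, Rational(-1, 3500))) = Add(Rational(-471, 244), Rational(-324, 875)) = Rational(-491181, 213500)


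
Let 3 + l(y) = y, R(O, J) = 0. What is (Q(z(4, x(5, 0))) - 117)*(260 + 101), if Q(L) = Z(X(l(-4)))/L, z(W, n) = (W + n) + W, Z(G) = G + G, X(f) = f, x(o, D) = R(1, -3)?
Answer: -171475/4 ≈ -42869.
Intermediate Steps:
x(o, D) = 0
l(y) = -3 + y
Z(G) = 2*G
z(W, n) = n + 2*W
Q(L) = -14/L (Q(L) = (2*(-3 - 4))/L = (2*(-7))/L = -14/L)
(Q(z(4, x(5, 0))) - 117)*(260 + 101) = (-14/(0 + 2*4) - 117)*(260 + 101) = (-14/(0 + 8) - 117)*361 = (-14/8 - 117)*361 = (-14*⅛ - 117)*361 = (-7/4 - 117)*361 = -475/4*361 = -171475/4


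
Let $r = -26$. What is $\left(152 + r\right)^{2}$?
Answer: $15876$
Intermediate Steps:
$\left(152 + r\right)^{2} = \left(152 - 26\right)^{2} = 126^{2} = 15876$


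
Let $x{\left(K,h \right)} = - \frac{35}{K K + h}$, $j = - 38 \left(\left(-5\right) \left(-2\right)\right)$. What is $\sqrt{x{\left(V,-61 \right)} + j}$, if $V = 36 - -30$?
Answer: $\frac{i \sqrt{280400793}}{859} \approx 19.494 i$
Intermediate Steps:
$V = 66$ ($V = 36 + 30 = 66$)
$j = -380$ ($j = \left(-38\right) 10 = -380$)
$x{\left(K,h \right)} = - \frac{35}{h + K^{2}}$ ($x{\left(K,h \right)} = - \frac{35}{K^{2} + h} = - \frac{35}{h + K^{2}}$)
$\sqrt{x{\left(V,-61 \right)} + j} = \sqrt{- \frac{35}{-61 + 66^{2}} - 380} = \sqrt{- \frac{35}{-61 + 4356} - 380} = \sqrt{- \frac{35}{4295} - 380} = \sqrt{\left(-35\right) \frac{1}{4295} - 380} = \sqrt{- \frac{7}{859} - 380} = \sqrt{- \frac{326427}{859}} = \frac{i \sqrt{280400793}}{859}$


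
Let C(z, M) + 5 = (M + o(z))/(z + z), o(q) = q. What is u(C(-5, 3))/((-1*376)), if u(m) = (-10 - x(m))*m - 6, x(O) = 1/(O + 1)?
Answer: -387/3572 ≈ -0.10834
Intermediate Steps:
x(O) = 1/(1 + O)
C(z, M) = -5 + (M + z)/(2*z) (C(z, M) = -5 + (M + z)/(z + z) = -5 + (M + z)/((2*z)) = -5 + (M + z)*(1/(2*z)) = -5 + (M + z)/(2*z))
u(m) = -6 + m*(-10 - 1/(1 + m)) (u(m) = (-10 - 1/(1 + m))*m - 6 = m*(-10 - 1/(1 + m)) - 6 = -6 + m*(-10 - 1/(1 + m)))
u(C(-5, 3))/((-1*376)) = ((-6 - 17*(3 - 9*(-5))/(2*(-5)) - 10*(3 - 9*(-5))**2/100)/(1 + (1/2)*(3 - 9*(-5))/(-5)))/((-1*376)) = ((-6 - 17*(-1)*(3 + 45)/(2*5) - 10*(3 + 45)**2/100)/(1 + (1/2)*(-1/5)*(3 + 45)))/(-376) = ((-6 - 17*(-1)*48/(2*5) - 10*((1/2)*(-1/5)*48)**2)/(1 + (1/2)*(-1/5)*48))*(-1/376) = ((-6 - 17*(-24/5) - 10*(-24/5)**2)/(1 - 24/5))*(-1/376) = ((-6 + 408/5 - 10*576/25)/(-19/5))*(-1/376) = -5*(-6 + 408/5 - 1152/5)/19*(-1/376) = -5/19*(-774/5)*(-1/376) = (774/19)*(-1/376) = -387/3572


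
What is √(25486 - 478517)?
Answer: I*√453031 ≈ 673.08*I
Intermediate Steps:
√(25486 - 478517) = √(-453031) = I*√453031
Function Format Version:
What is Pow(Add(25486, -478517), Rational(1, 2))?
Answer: Mul(I, Pow(453031, Rational(1, 2))) ≈ Mul(673.08, I)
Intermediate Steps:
Pow(Add(25486, -478517), Rational(1, 2)) = Pow(-453031, Rational(1, 2)) = Mul(I, Pow(453031, Rational(1, 2)))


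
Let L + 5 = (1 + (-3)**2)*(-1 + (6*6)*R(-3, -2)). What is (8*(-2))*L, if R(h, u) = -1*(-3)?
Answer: -17040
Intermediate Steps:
R(h, u) = 3
L = 1065 (L = -5 + (1 + (-3)**2)*(-1 + (6*6)*3) = -5 + (1 + 9)*(-1 + 36*3) = -5 + 10*(-1 + 108) = -5 + 10*107 = -5 + 1070 = 1065)
(8*(-2))*L = (8*(-2))*1065 = -16*1065 = -17040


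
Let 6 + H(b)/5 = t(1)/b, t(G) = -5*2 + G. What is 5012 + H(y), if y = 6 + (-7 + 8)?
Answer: 34829/7 ≈ 4975.6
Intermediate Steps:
y = 7 (y = 6 + 1 = 7)
t(G) = -10 + G
H(b) = -30 - 45/b (H(b) = -30 + 5*((-10 + 1)/b) = -30 + 5*(-9/b) = -30 - 45/b)
5012 + H(y) = 5012 + (-30 - 45/7) = 5012 - 255/7 = 34829/7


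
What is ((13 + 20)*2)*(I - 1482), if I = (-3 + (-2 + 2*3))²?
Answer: -97746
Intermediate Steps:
I = 1 (I = (-3 + (-2 + 6))² = (-3 + 4)² = 1² = 1)
((13 + 20)*2)*(I - 1482) = ((13 + 20)*2)*(1 - 1482) = (33*2)*(-1481) = 66*(-1481) = -97746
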